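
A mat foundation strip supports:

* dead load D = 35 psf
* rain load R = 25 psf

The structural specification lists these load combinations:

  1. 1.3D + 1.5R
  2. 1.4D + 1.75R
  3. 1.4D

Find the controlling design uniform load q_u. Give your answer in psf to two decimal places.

92.75 psf

1. 1.3(35) + 1.5(25) = 45.50 + 37.50 = 83.00
2. 1.4(35) + 1.75(25) = 49.00 + 43.75 = 92.75
3. 1.4(35) = 49.00
The controlling combination is 2, giving 92.75 psf.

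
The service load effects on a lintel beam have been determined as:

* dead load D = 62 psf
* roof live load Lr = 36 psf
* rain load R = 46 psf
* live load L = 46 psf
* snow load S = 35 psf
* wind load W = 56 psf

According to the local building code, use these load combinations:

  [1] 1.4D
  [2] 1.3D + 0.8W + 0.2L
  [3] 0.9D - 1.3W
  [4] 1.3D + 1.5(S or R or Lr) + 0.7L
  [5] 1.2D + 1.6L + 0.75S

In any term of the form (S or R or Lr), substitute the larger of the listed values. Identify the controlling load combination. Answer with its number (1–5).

(S or R or Lr) → R = 46 psf.
[1] 1.4(62) = 86.8
[2] 1.3(62) + 0.8(56) + 0.2(46) = 80.6 + 44.8 + 9.2 = 134.6
[3] 0.9(62) - 1.3(56) = 55.8 - 72.8 = -17.0
[4] 1.3(62) + 1.5(46) + 0.7(46) = 80.6 + 69.0 + 32.2 = 181.8
[5] 1.2(62) + 1.6(46) + 0.75(35) = 74.4 + 73.6 + 26.3 = 174.3
The largest value is 181.8 psf from combination 4.

Combination 4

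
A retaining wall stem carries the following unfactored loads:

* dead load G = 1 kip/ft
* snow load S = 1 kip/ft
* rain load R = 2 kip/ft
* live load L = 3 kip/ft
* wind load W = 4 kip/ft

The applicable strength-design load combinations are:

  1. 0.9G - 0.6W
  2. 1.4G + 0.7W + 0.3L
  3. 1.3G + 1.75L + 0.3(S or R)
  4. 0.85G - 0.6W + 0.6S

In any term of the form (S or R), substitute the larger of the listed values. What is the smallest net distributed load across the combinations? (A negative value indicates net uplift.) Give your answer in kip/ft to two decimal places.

(S or R) → R = 2 kip/ft.
1. 0.9(1) - 0.6(4) = 0.90 - 2.40 = -1.50
2. 1.4(1) + 0.7(4) + 0.3(3) = 1.40 + 2.80 + 0.90 = 5.10
3. 1.3(1) + 1.75(3) + 0.3(2) = 1.30 + 5.25 + 0.60 = 7.15
4. 0.85(1) - 0.6(4) + 0.6(1) = 0.85 - 2.40 + 0.60 = -0.95
Combination 1 gives the minimum: -1.50 kip/ft.

-1.50 kip/ft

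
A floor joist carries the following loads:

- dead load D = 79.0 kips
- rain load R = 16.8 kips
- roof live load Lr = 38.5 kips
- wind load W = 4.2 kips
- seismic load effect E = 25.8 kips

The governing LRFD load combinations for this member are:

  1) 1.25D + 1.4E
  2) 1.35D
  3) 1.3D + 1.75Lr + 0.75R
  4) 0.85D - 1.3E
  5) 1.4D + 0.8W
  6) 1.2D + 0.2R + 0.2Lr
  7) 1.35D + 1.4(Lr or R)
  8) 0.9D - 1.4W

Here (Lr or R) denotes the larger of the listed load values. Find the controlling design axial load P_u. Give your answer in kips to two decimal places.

(Lr or R) → Lr = 38.5 kips.
1) 1.25(79.0) + 1.4(25.8) = 98.75 + 36.12 = 134.87
2) 1.35(79.0) = 106.65
3) 1.3(79.0) + 1.75(38.5) + 0.75(16.8) = 102.70 + 67.38 + 12.60 = 182.68
4) 0.85(79.0) - 1.3(25.8) = 67.15 - 33.54 = 33.61
5) 1.4(79.0) + 0.8(4.2) = 110.60 + 3.36 = 113.96
6) 1.2(79.0) + 0.2(16.8) + 0.2(38.5) = 94.80 + 3.36 + 7.70 = 105.86
7) 1.35(79.0) + 1.4(38.5) = 106.65 + 53.90 = 160.55
8) 0.9(79.0) - 1.4(4.2) = 71.10 - 5.88 = 65.22
Combination 3 governs: P_u = 182.68 kips.

182.68 kips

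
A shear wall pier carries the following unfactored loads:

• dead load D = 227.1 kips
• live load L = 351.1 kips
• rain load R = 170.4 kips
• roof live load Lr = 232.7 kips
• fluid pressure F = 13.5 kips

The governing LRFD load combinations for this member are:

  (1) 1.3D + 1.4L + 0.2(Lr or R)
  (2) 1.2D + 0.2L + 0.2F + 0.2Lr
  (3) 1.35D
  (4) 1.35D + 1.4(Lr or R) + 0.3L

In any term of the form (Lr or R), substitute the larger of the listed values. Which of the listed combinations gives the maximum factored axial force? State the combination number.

Combination 1

(Lr or R) → Lr = 232.7 kips.
(1) 1.3(227.1) + 1.4(351.1) + 0.2(232.7) = 833.31
(2) 1.2(227.1) + 0.2(351.1) + 0.2(13.5) + 0.2(232.7) = 391.98
(3) 1.35(227.1) = 306.59
(4) 1.35(227.1) + 1.4(232.7) + 0.3(351.1) = 737.70
The largest value is 833.31 kips from combination 1.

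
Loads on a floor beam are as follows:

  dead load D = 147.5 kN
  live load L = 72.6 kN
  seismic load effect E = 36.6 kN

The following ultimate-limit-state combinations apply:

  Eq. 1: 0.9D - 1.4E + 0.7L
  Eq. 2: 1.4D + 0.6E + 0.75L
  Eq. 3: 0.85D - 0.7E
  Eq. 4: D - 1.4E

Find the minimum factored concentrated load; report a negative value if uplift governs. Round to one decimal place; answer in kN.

96.3 kN

Eq. 1: 0.9(147.5) - 1.4(36.6) + 0.7(72.6) = 132.3
Eq. 2: 1.4(147.5) + 0.6(36.6) + 0.75(72.6) = 282.9
Eq. 3: 0.85(147.5) - 0.7(36.6) = 125.4 - 25.6 = 99.8
Eq. 4: 1.0(147.5) - 1.4(36.6) = 147.5 - 51.2 = 96.3
Combination 4 gives the minimum: 96.3 kN.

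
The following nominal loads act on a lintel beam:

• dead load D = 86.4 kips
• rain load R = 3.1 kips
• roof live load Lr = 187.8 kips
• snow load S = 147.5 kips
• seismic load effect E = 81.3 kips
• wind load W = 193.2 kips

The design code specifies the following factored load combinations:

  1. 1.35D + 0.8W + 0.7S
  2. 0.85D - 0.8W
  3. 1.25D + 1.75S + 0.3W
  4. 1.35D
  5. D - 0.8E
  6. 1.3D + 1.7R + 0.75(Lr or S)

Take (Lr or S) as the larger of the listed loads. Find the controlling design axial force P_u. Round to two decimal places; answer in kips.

424.09 kips

(Lr or S) → Lr = 187.8 kips.
1. 1.35(86.4) + 0.8(193.2) + 0.7(147.5) = 116.64 + 154.56 + 103.25 = 374.45
2. 0.85(86.4) - 0.8(193.2) = 73.44 - 154.56 = -81.12
3. 1.25(86.4) + 1.75(147.5) + 0.3(193.2) = 108.00 + 258.13 + 57.96 = 424.09
4. 1.35(86.4) = 116.64
5. 1.0(86.4) - 0.8(81.3) = 86.40 - 65.04 = 21.36
6. 1.3(86.4) + 1.7(3.1) + 0.75(187.8) = 112.32 + 5.27 + 140.85 = 258.44
Maximum is from combination 3.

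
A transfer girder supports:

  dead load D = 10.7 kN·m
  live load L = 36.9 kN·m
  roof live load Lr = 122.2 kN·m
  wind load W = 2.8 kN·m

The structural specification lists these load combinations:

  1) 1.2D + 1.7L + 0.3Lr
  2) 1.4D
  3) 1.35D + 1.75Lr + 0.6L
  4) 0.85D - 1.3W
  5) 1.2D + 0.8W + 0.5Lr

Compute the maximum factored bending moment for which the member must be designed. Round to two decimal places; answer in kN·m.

1) 1.2(10.7) + 1.7(36.9) + 0.3(122.2) = 112.23
2) 1.4(10.7) = 14.98
3) 1.35(10.7) + 1.75(122.2) + 0.6(36.9) = 250.44
4) 0.85(10.7) - 1.3(2.8) = 5.46
5) 1.2(10.7) + 0.8(2.8) + 0.5(122.2) = 76.18
The controlling combination is 3, giving 250.44 kN·m.

250.44 kN·m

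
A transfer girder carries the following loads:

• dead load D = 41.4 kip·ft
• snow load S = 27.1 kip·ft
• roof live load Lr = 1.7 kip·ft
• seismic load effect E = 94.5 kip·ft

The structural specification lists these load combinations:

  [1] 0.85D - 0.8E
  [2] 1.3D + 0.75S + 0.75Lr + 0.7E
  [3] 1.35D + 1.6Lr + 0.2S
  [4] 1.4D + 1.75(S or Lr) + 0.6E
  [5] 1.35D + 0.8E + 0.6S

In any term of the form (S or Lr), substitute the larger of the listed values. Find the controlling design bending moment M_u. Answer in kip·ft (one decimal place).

162.1 kip·ft

(S or Lr) → S = 27.1 kip·ft.
[1] 0.85(41.4) - 0.8(94.5) = 35.2 - 75.6 = -40.4
[2] 1.3(41.4) + 0.75(27.1) + 0.75(1.7) + 0.7(94.5) = 53.8 + 20.3 + 1.3 + 66.2 = 141.6
[3] 1.35(41.4) + 1.6(1.7) + 0.2(27.1) = 55.9 + 2.7 + 5.4 = 64.0
[4] 1.4(41.4) + 1.75(27.1) + 0.6(94.5) = 58.0 + 47.4 + 56.7 = 162.1
[5] 1.35(41.4) + 0.8(94.5) + 0.6(27.1) = 55.9 + 75.6 + 16.3 = 147.8
Combination 4 governs: M_u = 162.1 kip·ft.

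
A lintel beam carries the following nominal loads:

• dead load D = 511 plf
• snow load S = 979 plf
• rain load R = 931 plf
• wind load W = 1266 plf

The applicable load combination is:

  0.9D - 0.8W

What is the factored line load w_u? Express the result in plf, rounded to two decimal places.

-552.90 plf

0.9(511) - 0.8(1266) = -552.90
w_u = -552.90 plf.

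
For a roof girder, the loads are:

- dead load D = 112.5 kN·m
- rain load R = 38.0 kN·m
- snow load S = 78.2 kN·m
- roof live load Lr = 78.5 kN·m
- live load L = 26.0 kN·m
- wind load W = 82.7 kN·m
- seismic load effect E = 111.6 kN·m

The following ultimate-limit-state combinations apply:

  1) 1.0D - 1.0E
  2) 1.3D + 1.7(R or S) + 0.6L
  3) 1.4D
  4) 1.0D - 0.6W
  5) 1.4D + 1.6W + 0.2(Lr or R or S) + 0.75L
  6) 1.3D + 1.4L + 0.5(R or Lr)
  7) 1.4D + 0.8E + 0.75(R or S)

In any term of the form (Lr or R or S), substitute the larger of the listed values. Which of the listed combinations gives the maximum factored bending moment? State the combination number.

Combination 5

(R or S) → S = 78.2 kN·m; (Lr or R or S) → Lr = 78.5 kN·m; (R or Lr) → Lr = 78.5 kN·m.
1) 1.0(112.5) - 1.0(111.6) = 112.50 - 111.60 = 0.90
2) 1.3(112.5) + 1.7(78.2) + 0.6(26.0) = 146.25 + 132.94 + 15.60 = 294.79
3) 1.4(112.5) = 157.50
4) 1.0(112.5) - 0.6(82.7) = 112.50 - 49.62 = 62.88
5) 1.4(112.5) + 1.6(82.7) + 0.2(78.5) + 0.75(26.0) = 157.50 + 132.32 + 15.70 + 19.50 = 325.02
6) 1.3(112.5) + 1.4(26.0) + 0.5(78.5) = 146.25 + 36.40 + 39.25 = 221.90
7) 1.4(112.5) + 0.8(111.6) + 0.75(78.2) = 157.50 + 89.28 + 58.65 = 305.43
The largest value is 325.02 kN·m from combination 5.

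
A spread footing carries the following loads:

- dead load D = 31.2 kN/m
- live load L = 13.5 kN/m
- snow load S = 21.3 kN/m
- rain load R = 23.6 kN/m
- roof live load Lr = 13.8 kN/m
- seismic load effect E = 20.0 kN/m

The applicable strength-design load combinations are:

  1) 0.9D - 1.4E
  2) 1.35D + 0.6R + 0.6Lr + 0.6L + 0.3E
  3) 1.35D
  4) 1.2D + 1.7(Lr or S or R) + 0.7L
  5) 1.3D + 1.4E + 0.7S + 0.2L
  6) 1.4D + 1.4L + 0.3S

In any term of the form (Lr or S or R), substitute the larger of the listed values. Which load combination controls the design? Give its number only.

Combination 4

(Lr or S or R) → R = 23.6 kN/m.
1) 0.9(31.2) - 1.4(20.0) = 28.08 - 28.00 = 0.08
2) 1.35(31.2) + 0.6(23.6) + 0.6(13.8) + 0.6(13.5) + 0.3(20.0) = 42.12 + 14.16 + 8.28 + 8.10 + 6.00 = 78.66
3) 1.35(31.2) = 42.12
4) 1.2(31.2) + 1.7(23.6) + 0.7(13.5) = 37.44 + 40.12 + 9.45 = 87.01
5) 1.3(31.2) + 1.4(20.0) + 0.7(21.3) + 0.2(13.5) = 40.56 + 28.00 + 14.91 + 2.70 = 86.17
6) 1.4(31.2) + 1.4(13.5) + 0.3(21.3) = 43.68 + 18.90 + 6.39 = 68.97
The largest value is 87.01 kN/m from combination 4.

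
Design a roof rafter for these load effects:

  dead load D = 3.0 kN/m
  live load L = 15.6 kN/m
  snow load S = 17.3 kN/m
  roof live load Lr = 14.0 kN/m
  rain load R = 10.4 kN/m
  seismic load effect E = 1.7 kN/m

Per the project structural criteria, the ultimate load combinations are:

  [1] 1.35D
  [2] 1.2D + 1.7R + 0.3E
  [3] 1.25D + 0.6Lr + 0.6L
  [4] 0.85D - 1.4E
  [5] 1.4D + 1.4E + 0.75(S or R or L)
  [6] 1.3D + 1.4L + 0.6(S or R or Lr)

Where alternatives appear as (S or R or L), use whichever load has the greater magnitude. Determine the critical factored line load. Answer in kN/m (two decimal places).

36.12 kN/m

(S or R or L) → S = 17.3 kN/m; (S or R or Lr) → S = 17.3 kN/m.
[1] 1.35(3.0) = 4.05
[2] 1.2(3.0) + 1.7(10.4) + 0.3(1.7) = 21.79
[3] 1.25(3.0) + 0.6(14.0) + 0.6(15.6) = 21.51
[4] 0.85(3.0) - 1.4(1.7) = 0.17
[5] 1.4(3.0) + 1.4(1.7) + 0.75(17.3) = 19.56
[6] 1.3(3.0) + 1.4(15.6) + 0.6(17.3) = 36.12
Combination 6 governs: w_u = 36.12 kN/m.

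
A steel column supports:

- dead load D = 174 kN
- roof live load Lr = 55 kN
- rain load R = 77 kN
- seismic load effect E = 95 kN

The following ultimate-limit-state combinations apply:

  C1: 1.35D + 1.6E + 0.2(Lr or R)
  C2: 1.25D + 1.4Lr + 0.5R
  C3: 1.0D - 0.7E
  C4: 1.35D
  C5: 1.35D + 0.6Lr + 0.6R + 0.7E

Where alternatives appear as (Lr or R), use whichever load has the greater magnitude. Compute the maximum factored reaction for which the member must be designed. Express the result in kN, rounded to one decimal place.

402.3 kN

(Lr or R) → R = 77 kN.
C1: 1.35(174) + 1.6(95) + 0.2(77) = 402.3
C2: 1.25(174) + 1.4(55) + 0.5(77) = 333.0
C3: 1.0(174) - 0.7(95) = 107.5
C4: 1.35(174) = 234.9
C5: 1.35(174) + 0.6(55) + 0.6(77) + 0.7(95) = 380.6
Maximum is from combination 1.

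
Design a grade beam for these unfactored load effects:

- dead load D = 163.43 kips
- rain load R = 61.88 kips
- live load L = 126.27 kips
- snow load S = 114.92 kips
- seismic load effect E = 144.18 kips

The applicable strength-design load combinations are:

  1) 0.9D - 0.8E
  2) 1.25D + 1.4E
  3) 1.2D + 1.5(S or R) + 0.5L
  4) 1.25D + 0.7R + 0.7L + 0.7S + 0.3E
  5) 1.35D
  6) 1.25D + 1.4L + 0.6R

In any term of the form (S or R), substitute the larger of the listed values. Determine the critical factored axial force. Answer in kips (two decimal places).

459.69 kips

(S or R) → S = 114.92 kips.
1) 0.9(163.43) - 0.8(144.18) = 31.74
2) 1.25(163.43) + 1.4(144.18) = 204.29 + 201.85 = 406.14
3) 1.2(163.43) + 1.5(114.92) + 0.5(126.27) = 431.63
4) 1.25(163.43) + 0.7(61.88) + 0.7(126.27) + 0.7(114.92) + 0.3(144.18) = 204.29 + 43.32 + 88.39 + 80.44 + 43.25 = 459.69
5) 1.35(163.43) = 220.63
6) 1.25(163.43) + 1.4(126.27) + 0.6(61.88) = 418.19
The controlling combination is 4, giving 459.69 kips.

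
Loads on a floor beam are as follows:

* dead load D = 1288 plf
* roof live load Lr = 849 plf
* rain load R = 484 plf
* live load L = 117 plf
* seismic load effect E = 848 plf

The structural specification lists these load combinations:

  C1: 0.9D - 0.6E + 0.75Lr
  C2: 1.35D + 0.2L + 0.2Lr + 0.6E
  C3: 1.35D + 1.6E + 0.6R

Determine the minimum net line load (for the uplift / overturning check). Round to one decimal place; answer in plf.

1287.2 plf

C1: 0.9(1288) - 0.6(848) + 0.75(849) = 1159.2 - 508.8 + 636.8 = 1287.2
C2: 1.35(1288) + 0.2(117) + 0.2(849) + 0.6(848) = 1738.8 + 23.4 + 169.8 + 508.8 = 2440.8
C3: 1.35(1288) + 1.6(848) + 0.6(484) = 1738.8 + 1356.8 + 290.4 = 3386.0
Combination 1 gives the minimum: 1287.2 plf.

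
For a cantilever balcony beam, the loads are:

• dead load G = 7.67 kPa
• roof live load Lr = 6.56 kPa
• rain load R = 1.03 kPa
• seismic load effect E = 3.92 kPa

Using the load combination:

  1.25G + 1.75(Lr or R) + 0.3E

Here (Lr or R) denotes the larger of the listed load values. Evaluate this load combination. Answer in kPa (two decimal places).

22.24 kPa

(Lr or R) → Lr = 6.56 kPa.
1.25(7.67) + 1.75(6.56) + 0.3(3.92) = 22.24
p_u = 22.24 kPa.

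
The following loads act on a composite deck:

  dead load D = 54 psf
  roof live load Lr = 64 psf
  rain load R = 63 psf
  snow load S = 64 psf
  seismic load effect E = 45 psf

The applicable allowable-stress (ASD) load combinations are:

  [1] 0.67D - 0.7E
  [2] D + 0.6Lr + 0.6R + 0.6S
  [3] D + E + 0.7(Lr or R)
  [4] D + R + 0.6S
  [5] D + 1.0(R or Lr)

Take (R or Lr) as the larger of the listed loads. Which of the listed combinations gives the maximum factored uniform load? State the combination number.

(Lr or R) → Lr = 64 psf; (R or Lr) → Lr = 64 psf.
[1] 0.67(54) - 0.7(45) = 36.2 - 31.5 = 4.7
[2] 1.0(54) + 0.6(64) + 0.6(63) + 0.6(64) = 54.0 + 38.4 + 37.8 + 38.4 = 168.6
[3] 1.0(54) + 1.0(45) + 0.7(64) = 54.0 + 45.0 + 44.8 = 143.8
[4] 1.0(54) + 1.0(63) + 0.6(64) = 54.0 + 63.0 + 38.4 = 155.4
[5] 1.0(54) + 1.0(64) = 54.0 + 64.0 = 118.0
The largest value is 168.6 psf from combination 2.

Combination 2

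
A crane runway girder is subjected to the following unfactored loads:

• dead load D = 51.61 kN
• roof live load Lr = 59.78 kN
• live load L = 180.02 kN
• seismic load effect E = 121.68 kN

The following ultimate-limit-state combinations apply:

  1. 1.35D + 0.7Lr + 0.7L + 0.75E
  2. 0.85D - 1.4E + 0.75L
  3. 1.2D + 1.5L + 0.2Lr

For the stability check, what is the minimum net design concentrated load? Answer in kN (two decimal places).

8.53 kN

1. 1.35(51.61) + 0.7(59.78) + 0.7(180.02) + 0.75(121.68) = 328.79
2. 0.85(51.61) - 1.4(121.68) + 0.75(180.02) = 8.53
3. 1.2(51.61) + 1.5(180.02) + 0.2(59.78) = 343.92
Combination 2 gives the minimum: 8.53 kN.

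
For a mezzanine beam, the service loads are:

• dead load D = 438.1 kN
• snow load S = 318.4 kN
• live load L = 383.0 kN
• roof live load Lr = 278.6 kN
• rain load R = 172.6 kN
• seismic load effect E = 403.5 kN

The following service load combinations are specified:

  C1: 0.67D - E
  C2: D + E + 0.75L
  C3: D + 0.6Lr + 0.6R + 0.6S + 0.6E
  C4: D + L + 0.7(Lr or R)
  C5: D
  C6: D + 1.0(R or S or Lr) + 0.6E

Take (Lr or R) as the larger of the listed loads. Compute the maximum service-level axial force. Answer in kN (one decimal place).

(Lr or R) → Lr = 278.6 kN; (R or S or Lr) → S = 318.4 kN.
C1: 0.67(438.1) - 1.0(403.5) = -110.0
C2: 1.0(438.1) + 1.0(403.5) + 0.75(383.0) = 1128.9
C3: 1.0(438.1) + 0.6(278.6) + 0.6(172.6) + 0.6(318.4) + 0.6(403.5) = 1142.0
C4: 1.0(438.1) + 1.0(383.0) + 0.7(278.6) = 1016.1
C5: 1.0(438.1) = 438.1
C6: 1.0(438.1) + 1.0(318.4) + 0.6(403.5) = 998.6
Maximum is from combination 3.

1142.0 kN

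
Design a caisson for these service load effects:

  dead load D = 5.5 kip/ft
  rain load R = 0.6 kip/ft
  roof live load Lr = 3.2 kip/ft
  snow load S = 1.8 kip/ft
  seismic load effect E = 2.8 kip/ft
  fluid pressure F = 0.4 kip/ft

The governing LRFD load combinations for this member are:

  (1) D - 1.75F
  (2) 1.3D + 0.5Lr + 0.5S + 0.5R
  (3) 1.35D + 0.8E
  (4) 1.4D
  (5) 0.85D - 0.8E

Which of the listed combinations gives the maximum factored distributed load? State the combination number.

Combination 2

(1) 1.0(5.5) - 1.75(0.4) = 5.50 - 0.70 = 4.80
(2) 1.3(5.5) + 0.5(3.2) + 0.5(1.8) + 0.5(0.6) = 7.15 + 1.60 + 0.90 + 0.30 = 9.95
(3) 1.35(5.5) + 0.8(2.8) = 7.43 + 2.24 = 9.67
(4) 1.4(5.5) = 7.70
(5) 0.85(5.5) - 0.8(2.8) = 4.68 - 2.24 = 2.44
The largest value is 9.95 kip/ft from combination 2.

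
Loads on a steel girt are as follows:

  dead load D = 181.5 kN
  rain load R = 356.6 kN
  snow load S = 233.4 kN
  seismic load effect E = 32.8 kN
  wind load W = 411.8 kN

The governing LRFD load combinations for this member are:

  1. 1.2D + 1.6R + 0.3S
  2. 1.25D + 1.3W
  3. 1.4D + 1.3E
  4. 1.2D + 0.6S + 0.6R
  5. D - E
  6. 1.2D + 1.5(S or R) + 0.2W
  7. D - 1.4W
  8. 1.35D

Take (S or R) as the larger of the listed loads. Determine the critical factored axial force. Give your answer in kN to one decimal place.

858.4 kN

(S or R) → R = 356.6 kN.
1. 1.2(181.5) + 1.6(356.6) + 0.3(233.4) = 217.8 + 570.6 + 70.0 = 858.4
2. 1.25(181.5) + 1.3(411.8) = 226.9 + 535.3 = 762.2
3. 1.4(181.5) + 1.3(32.8) = 254.1 + 42.6 = 296.7
4. 1.2(181.5) + 0.6(233.4) + 0.6(356.6) = 217.8 + 140.0 + 214.0 = 571.8
5. 1.0(181.5) - 1.0(32.8) = 181.5 - 32.8 = 148.7
6. 1.2(181.5) + 1.5(356.6) + 0.2(411.8) = 217.8 + 534.9 + 82.4 = 835.1
7. 1.0(181.5) - 1.4(411.8) = 181.5 - 576.5 = -395.0
8. 1.35(181.5) = 245.0
Combination 1 governs: N_u = 858.4 kN.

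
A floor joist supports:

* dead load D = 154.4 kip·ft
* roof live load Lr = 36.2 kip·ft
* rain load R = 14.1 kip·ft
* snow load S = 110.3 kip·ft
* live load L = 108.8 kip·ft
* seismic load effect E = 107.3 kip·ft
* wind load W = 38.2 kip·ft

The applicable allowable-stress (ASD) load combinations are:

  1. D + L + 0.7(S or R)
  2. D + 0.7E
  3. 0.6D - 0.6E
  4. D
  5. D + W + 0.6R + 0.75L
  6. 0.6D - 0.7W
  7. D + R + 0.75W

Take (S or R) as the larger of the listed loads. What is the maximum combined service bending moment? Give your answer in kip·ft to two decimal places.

(S or R) → S = 110.3 kip·ft.
1. 1.0(154.4) + 1.0(108.8) + 0.7(110.3) = 340.41
2. 1.0(154.4) + 0.7(107.3) = 229.51
3. 0.6(154.4) - 0.6(107.3) = 28.26
4. 1.0(154.4) = 154.40
5. 1.0(154.4) + 1.0(38.2) + 0.6(14.1) + 0.75(108.8) = 282.66
6. 0.6(154.4) - 0.7(38.2) = 65.90
7. 1.0(154.4) + 1.0(14.1) + 0.75(38.2) = 197.15
Maximum is from combination 1.

340.41 kip·ft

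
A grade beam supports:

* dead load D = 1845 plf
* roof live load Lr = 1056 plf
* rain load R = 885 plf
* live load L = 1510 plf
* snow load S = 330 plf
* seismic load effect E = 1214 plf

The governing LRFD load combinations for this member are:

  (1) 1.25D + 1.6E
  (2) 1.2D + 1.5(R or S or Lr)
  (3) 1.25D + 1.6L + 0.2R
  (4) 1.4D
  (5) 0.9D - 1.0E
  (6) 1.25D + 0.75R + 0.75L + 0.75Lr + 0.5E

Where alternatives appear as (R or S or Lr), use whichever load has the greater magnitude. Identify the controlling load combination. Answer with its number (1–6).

Combination 6

(R or S or Lr) → Lr = 1056 plf.
(1) 1.25(1845) + 1.6(1214) = 2306.25 + 1942.40 = 4248.65
(2) 1.2(1845) + 1.5(1056) = 2214.00 + 1584.00 = 3798.00
(3) 1.25(1845) + 1.6(1510) + 0.2(885) = 2306.25 + 2416.00 + 177.00 = 4899.25
(4) 1.4(1845) = 2583.00
(5) 0.9(1845) - 1.0(1214) = 1660.50 - 1214.00 = 446.50
(6) 1.25(1845) + 0.75(885) + 0.75(1510) + 0.75(1056) + 0.5(1214) = 2306.25 + 663.75 + 1132.50 + 792.00 + 607.00 = 5501.50
The largest value is 5501.50 plf from combination 6.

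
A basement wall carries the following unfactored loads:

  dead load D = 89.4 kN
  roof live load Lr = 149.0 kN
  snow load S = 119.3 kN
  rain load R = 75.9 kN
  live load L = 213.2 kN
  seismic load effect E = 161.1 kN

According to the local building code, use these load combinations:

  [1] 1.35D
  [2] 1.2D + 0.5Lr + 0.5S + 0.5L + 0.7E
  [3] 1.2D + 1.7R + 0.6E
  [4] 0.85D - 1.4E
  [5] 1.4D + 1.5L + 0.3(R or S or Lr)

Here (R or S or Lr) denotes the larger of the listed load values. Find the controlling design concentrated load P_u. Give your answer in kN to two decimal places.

489.66 kN

(R or S or Lr) → Lr = 149.0 kN.
[1] 1.35(89.4) = 120.69
[2] 1.2(89.4) + 0.5(149.0) + 0.5(119.3) + 0.5(213.2) + 0.7(161.1) = 460.80
[3] 1.2(89.4) + 1.7(75.9) + 0.6(161.1) = 332.97
[4] 0.85(89.4) - 1.4(161.1) = -149.55
[5] 1.4(89.4) + 1.5(213.2) + 0.3(149.0) = 489.66
Combination 5 governs: P_u = 489.66 kN.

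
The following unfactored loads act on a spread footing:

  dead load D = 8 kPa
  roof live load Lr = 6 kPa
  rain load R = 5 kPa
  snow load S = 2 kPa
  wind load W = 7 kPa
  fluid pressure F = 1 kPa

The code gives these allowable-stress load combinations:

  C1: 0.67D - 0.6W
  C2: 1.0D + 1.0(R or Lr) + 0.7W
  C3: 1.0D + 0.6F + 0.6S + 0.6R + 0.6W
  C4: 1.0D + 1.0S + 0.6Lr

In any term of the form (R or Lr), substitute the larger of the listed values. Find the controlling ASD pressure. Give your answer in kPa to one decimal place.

(R or Lr) → Lr = 6 kPa.
C1: 0.67(8) - 0.6(7) = 5.4 - 4.2 = 1.2
C2: 1.0(8) + 1.0(6) + 0.7(7) = 8.0 + 6.0 + 4.9 = 18.9
C3: 1.0(8) + 0.6(1) + 0.6(2) + 0.6(5) + 0.6(7) = 8.0 + 0.6 + 1.2 + 3.0 + 4.2 = 17.0
C4: 1.0(8) + 1.0(2) + 0.6(6) = 8.0 + 2.0 + 3.6 = 13.6
The controlling combination is 2, giving 18.9 kPa.

18.9 kPa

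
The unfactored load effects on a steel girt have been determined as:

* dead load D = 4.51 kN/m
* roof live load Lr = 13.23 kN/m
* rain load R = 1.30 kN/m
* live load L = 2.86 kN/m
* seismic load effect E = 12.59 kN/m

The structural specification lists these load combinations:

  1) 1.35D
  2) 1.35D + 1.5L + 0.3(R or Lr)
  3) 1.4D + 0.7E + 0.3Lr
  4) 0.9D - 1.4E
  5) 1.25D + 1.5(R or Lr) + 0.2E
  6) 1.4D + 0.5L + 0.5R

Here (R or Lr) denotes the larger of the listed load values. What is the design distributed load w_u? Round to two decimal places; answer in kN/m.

(R or Lr) → Lr = 13.23 kN/m.
1) 1.35(4.51) = 6.09
2) 1.35(4.51) + 1.5(2.86) + 0.3(13.23) = 6.09 + 4.29 + 3.97 = 14.35
3) 1.4(4.51) + 0.7(12.59) + 0.3(13.23) = 19.10
4) 0.9(4.51) - 1.4(12.59) = 4.06 - 17.63 = -13.57
5) 1.25(4.51) + 1.5(13.23) + 0.2(12.59) = 28.00
6) 1.4(4.51) + 0.5(2.86) + 0.5(1.30) = 6.31 + 1.43 + 0.65 = 8.39
Combination 5 governs: w_u = 28.00 kN/m.

28.00 kN/m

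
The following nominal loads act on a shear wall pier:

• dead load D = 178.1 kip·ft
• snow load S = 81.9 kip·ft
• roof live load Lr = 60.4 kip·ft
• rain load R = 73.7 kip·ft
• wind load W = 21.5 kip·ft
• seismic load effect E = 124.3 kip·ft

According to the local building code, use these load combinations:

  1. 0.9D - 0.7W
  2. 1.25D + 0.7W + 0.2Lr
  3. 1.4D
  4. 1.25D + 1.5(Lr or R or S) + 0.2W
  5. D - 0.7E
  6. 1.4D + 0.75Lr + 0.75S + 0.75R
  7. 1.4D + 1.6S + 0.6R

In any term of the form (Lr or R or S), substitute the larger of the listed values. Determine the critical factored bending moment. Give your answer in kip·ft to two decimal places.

(Lr or R or S) → S = 81.9 kip·ft.
1. 0.9(178.1) - 0.7(21.5) = 145.24
2. 1.25(178.1) + 0.7(21.5) + 0.2(60.4) = 249.76
3. 1.4(178.1) = 249.34
4. 1.25(178.1) + 1.5(81.9) + 0.2(21.5) = 349.78
5. 1.0(178.1) - 0.7(124.3) = 91.09
6. 1.4(178.1) + 0.75(60.4) + 0.75(81.9) + 0.75(73.7) = 411.34
7. 1.4(178.1) + 1.6(81.9) + 0.6(73.7) = 424.60
Maximum is from combination 7.

424.60 kip·ft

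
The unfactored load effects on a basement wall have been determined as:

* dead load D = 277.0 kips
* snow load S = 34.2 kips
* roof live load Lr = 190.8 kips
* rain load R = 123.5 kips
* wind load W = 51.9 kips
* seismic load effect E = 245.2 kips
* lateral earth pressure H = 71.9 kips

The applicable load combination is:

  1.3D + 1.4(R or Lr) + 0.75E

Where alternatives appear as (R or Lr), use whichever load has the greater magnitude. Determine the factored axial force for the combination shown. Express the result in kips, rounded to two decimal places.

811.12 kips

(R or Lr) → Lr = 190.8 kips.
1.3(277.0) + 1.4(190.8) + 0.75(245.2) = 360.10 + 267.12 + 183.90 = 811.12
P_u = 811.12 kips.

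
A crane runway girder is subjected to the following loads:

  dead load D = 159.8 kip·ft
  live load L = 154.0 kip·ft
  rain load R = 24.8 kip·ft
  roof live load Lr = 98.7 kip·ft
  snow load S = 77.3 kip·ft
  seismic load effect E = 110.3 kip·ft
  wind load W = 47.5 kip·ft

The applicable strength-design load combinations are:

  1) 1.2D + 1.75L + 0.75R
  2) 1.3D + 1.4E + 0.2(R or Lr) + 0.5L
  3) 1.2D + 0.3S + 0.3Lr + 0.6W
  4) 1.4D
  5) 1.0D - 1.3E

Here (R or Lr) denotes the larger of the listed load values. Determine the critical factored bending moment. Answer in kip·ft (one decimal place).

(R or Lr) → Lr = 98.7 kip·ft.
1) 1.2(159.8) + 1.75(154.0) + 0.75(24.8) = 479.9
2) 1.3(159.8) + 1.4(110.3) + 0.2(98.7) + 0.5(154.0) = 458.9
3) 1.2(159.8) + 0.3(77.3) + 0.3(98.7) + 0.6(47.5) = 273.1
4) 1.4(159.8) = 223.7
5) 1.0(159.8) - 1.3(110.3) = 16.4
Maximum is from combination 1.

479.9 kip·ft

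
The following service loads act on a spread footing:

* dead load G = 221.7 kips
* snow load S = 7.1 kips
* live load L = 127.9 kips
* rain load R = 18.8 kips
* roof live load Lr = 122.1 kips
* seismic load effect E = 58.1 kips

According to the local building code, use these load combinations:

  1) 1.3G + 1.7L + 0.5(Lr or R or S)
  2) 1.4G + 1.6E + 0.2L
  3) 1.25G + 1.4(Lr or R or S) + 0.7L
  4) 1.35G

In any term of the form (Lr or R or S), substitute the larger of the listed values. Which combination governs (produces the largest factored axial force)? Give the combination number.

Combination 1

(Lr or R or S) → Lr = 122.1 kips.
1) 1.3(221.7) + 1.7(127.9) + 0.5(122.1) = 566.7
2) 1.4(221.7) + 1.6(58.1) + 0.2(127.9) = 428.9
3) 1.25(221.7) + 1.4(122.1) + 0.7(127.9) = 537.6
4) 1.35(221.7) = 299.3
The largest value is 566.7 kips from combination 1.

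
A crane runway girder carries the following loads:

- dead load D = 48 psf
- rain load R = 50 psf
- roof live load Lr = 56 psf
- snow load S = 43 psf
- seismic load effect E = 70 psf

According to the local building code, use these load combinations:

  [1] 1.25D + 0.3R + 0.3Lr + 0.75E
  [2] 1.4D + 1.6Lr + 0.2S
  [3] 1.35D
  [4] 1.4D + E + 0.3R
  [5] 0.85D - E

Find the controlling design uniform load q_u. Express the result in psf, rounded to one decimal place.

[1] 1.25(48) + 0.3(50) + 0.3(56) + 0.75(70) = 60.0 + 15.0 + 16.8 + 52.5 = 144.3
[2] 1.4(48) + 1.6(56) + 0.2(43) = 67.2 + 89.6 + 8.6 = 165.4
[3] 1.35(48) = 64.8
[4] 1.4(48) + 1.0(70) + 0.3(50) = 67.2 + 70.0 + 15.0 = 152.2
[5] 0.85(48) - 1.0(70) = 40.8 - 70.0 = -29.2
Maximum is from combination 2.

165.4 psf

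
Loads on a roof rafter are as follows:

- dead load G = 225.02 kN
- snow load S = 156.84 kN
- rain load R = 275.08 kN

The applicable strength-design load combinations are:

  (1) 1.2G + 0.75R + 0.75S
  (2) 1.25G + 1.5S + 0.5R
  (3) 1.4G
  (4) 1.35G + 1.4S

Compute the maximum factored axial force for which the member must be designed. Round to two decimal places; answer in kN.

654.08 kN

(1) 1.2(225.02) + 0.75(275.08) + 0.75(156.84) = 270.02 + 206.31 + 117.63 = 593.96
(2) 1.25(225.02) + 1.5(156.84) + 0.5(275.08) = 281.28 + 235.26 + 137.54 = 654.08
(3) 1.4(225.02) = 315.03
(4) 1.35(225.02) + 1.4(156.84) = 523.35
Combination 2 governs: N_u = 654.08 kN.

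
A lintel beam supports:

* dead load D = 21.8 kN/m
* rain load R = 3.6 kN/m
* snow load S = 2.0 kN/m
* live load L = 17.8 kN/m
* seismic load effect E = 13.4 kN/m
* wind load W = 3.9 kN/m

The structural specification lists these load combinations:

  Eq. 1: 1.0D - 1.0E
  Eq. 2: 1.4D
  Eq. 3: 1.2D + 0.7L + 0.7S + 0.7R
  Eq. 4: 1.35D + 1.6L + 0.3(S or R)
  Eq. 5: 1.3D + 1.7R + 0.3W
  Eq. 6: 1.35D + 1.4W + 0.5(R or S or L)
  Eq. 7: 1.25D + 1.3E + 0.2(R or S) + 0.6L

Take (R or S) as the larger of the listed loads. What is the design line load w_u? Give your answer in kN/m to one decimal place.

59.0 kN/m

(S or R) → R = 3.6 kN/m; (R or S or L) → L = 17.8 kN/m; (R or S) → R = 3.6 kN/m.
Eq. 1: 1.0(21.8) - 1.0(13.4) = 21.8 - 13.4 = 8.4
Eq. 2: 1.4(21.8) = 30.5
Eq. 3: 1.2(21.8) + 0.7(17.8) + 0.7(2.0) + 0.7(3.6) = 42.5
Eq. 4: 1.35(21.8) + 1.6(17.8) + 0.3(3.6) = 29.4 + 28.5 + 1.1 = 59.0
Eq. 5: 1.3(21.8) + 1.7(3.6) + 0.3(3.9) = 28.3 + 6.1 + 1.2 = 35.6
Eq. 6: 1.35(21.8) + 1.4(3.9) + 0.5(17.8) = 29.4 + 5.5 + 8.9 = 43.8
Eq. 7: 1.25(21.8) + 1.3(13.4) + 0.2(3.6) + 0.6(17.8) = 27.3 + 17.4 + 0.7 + 10.7 = 56.1
Combination 4 governs: w_u = 59.0 kN/m.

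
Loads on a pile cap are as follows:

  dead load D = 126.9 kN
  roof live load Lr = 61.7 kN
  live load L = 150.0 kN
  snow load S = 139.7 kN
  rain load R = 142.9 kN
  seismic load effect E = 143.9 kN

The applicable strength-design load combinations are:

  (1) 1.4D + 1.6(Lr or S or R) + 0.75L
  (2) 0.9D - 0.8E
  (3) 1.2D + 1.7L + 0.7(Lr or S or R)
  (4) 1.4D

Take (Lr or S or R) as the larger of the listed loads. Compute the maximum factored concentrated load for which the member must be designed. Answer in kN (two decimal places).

(Lr or S or R) → R = 142.9 kN.
(1) 1.4(126.9) + 1.6(142.9) + 0.75(150.0) = 177.66 + 228.64 + 112.50 = 518.80
(2) 0.9(126.9) - 0.8(143.9) = 114.21 - 115.12 = -0.91
(3) 1.2(126.9) + 1.7(150.0) + 0.7(142.9) = 152.28 + 255.00 + 100.03 = 507.31
(4) 1.4(126.9) = 177.66
The controlling combination is 1, giving 518.80 kN.

518.80 kN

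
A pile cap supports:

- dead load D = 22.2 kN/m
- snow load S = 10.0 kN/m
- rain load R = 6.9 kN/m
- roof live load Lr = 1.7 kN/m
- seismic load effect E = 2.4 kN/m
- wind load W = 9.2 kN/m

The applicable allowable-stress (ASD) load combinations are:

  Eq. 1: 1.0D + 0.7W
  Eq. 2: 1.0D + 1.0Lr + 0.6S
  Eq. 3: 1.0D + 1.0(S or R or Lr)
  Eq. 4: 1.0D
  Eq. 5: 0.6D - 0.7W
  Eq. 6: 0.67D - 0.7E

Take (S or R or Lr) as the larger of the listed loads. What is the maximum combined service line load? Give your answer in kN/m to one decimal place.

32.2 kN/m

(S or R or Lr) → S = 10.0 kN/m.
Eq. 1: 1.0(22.2) + 0.7(9.2) = 22.2 + 6.4 = 28.6
Eq. 2: 1.0(22.2) + 1.0(1.7) + 0.6(10.0) = 22.2 + 1.7 + 6.0 = 29.9
Eq. 3: 1.0(22.2) + 1.0(10.0) = 22.2 + 10.0 = 32.2
Eq. 4: 1.0(22.2) = 22.2
Eq. 5: 0.6(22.2) - 0.7(9.2) = 13.3 - 6.4 = 6.9
Eq. 6: 0.67(22.2) - 0.7(2.4) = 14.9 - 1.7 = 13.2
Maximum is from combination 3.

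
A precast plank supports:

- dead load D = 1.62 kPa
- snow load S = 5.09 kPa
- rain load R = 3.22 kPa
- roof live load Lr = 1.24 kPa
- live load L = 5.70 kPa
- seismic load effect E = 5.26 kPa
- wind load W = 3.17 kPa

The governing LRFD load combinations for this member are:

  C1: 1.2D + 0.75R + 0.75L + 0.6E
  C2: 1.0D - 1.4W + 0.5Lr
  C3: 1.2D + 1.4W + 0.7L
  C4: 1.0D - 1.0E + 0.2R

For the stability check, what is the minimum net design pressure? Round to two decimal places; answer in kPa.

C1: 1.2(1.62) + 0.75(3.22) + 0.75(5.70) + 0.6(5.26) = 11.79
C2: 1.0(1.62) - 1.4(3.17) + 0.5(1.24) = 1.62 - 4.44 + 0.62 = -2.20
C3: 1.2(1.62) + 1.4(3.17) + 0.7(5.70) = 1.94 + 4.44 + 3.99 = 10.37
C4: 1.0(1.62) - 1.0(5.26) + 0.2(3.22) = 1.62 - 5.26 + 0.64 = -3.00
Combination 4 gives the minimum: -3.00 kPa.

-3.00 kPa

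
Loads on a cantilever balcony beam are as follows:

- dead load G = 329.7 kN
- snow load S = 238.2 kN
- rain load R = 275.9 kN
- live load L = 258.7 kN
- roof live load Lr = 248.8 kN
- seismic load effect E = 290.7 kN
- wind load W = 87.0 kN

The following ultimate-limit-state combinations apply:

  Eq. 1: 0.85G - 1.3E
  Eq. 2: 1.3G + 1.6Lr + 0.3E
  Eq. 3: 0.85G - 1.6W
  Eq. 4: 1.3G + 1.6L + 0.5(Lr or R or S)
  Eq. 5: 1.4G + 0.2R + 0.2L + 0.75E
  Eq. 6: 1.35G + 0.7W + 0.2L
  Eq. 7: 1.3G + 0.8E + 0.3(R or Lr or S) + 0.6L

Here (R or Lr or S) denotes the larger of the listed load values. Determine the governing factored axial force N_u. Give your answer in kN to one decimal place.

(Lr or R or S) → R = 275.9 kN; (R or Lr or S) → R = 275.9 kN.
Eq. 1: 0.85(329.7) - 1.3(290.7) = 280.2 - 377.9 = -97.7
Eq. 2: 1.3(329.7) + 1.6(248.8) + 0.3(290.7) = 428.6 + 398.1 + 87.2 = 913.9
Eq. 3: 0.85(329.7) - 1.6(87.0) = 280.2 - 139.2 = 141.0
Eq. 4: 1.3(329.7) + 1.6(258.7) + 0.5(275.9) = 428.6 + 413.9 + 138.0 = 980.5
Eq. 5: 1.4(329.7) + 0.2(275.9) + 0.2(258.7) + 0.75(290.7) = 461.6 + 55.2 + 51.7 + 218.0 = 786.5
Eq. 6: 1.35(329.7) + 0.7(87.0) + 0.2(258.7) = 445.1 + 60.9 + 51.7 = 557.7
Eq. 7: 1.3(329.7) + 0.8(290.7) + 0.3(275.9) + 0.6(258.7) = 428.6 + 232.6 + 82.8 + 155.2 = 899.2
Maximum is from combination 4.

980.5 kN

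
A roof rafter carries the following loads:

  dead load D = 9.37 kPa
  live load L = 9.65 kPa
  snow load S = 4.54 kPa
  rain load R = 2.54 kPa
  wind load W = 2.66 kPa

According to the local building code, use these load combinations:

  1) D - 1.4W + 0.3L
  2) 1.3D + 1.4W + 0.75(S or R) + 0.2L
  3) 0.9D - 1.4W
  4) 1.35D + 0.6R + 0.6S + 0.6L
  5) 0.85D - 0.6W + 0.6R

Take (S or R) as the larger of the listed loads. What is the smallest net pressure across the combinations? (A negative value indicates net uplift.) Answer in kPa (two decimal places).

4.71 kPa

(S or R) → S = 4.54 kPa.
1) 1.0(9.37) - 1.4(2.66) + 0.3(9.65) = 8.54
2) 1.3(9.37) + 1.4(2.66) + 0.75(4.54) + 0.2(9.65) = 12.18 + 3.72 + 3.41 + 1.93 = 21.24
3) 0.9(9.37) - 1.4(2.66) = 8.43 - 3.72 = 4.71
4) 1.35(9.37) + 0.6(2.54) + 0.6(4.54) + 0.6(9.65) = 22.69
5) 0.85(9.37) - 0.6(2.66) + 0.6(2.54) = 7.89
Combination 3 gives the minimum: 4.71 kPa.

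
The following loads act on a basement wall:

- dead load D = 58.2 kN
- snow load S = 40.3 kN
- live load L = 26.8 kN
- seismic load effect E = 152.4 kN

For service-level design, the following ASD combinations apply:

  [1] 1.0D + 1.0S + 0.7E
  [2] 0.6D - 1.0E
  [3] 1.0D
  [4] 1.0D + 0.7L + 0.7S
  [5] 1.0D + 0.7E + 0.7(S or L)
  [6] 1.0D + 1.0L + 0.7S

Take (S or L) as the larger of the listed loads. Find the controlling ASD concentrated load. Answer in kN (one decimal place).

(S or L) → S = 40.3 kN.
[1] 1.0(58.2) + 1.0(40.3) + 0.7(152.4) = 205.2
[2] 0.6(58.2) - 1.0(152.4) = -117.5
[3] 1.0(58.2) = 58.2
[4] 1.0(58.2) + 0.7(26.8) + 0.7(40.3) = 105.2
[5] 1.0(58.2) + 0.7(152.4) + 0.7(40.3) = 193.1
[6] 1.0(58.2) + 1.0(26.8) + 0.7(40.3) = 113.2
The controlling combination is 1, giving 205.2 kN.

205.2 kN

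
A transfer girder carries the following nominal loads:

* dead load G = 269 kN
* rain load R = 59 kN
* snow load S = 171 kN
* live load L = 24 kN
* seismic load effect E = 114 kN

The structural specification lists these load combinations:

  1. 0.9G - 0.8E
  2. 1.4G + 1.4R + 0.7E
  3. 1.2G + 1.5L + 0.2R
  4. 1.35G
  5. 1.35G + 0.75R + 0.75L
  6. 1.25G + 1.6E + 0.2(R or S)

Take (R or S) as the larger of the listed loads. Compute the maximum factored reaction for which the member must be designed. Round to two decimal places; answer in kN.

(R or S) → S = 171 kN.
1. 0.9(269) - 0.8(114) = 242.10 - 91.20 = 150.90
2. 1.4(269) + 1.4(59) + 0.7(114) = 376.60 + 82.60 + 79.80 = 539.00
3. 1.2(269) + 1.5(24) + 0.2(59) = 322.80 + 36.00 + 11.80 = 370.60
4. 1.35(269) = 363.15
5. 1.35(269) + 0.75(59) + 0.75(24) = 363.15 + 44.25 + 18.00 = 425.40
6. 1.25(269) + 1.6(114) + 0.2(171) = 336.25 + 182.40 + 34.20 = 552.85
Maximum is from combination 6.

552.85 kN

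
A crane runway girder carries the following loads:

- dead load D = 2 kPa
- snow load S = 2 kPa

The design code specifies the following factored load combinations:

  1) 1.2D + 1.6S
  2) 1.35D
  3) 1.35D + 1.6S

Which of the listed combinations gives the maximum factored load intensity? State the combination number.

1) 1.2(2) + 1.6(2) = 2.4 + 3.2 = 5.6
2) 1.35(2) = 2.7
3) 1.35(2) + 1.6(2) = 2.7 + 3.2 = 5.9
The largest value is 5.9 kPa from combination 3.

Combination 3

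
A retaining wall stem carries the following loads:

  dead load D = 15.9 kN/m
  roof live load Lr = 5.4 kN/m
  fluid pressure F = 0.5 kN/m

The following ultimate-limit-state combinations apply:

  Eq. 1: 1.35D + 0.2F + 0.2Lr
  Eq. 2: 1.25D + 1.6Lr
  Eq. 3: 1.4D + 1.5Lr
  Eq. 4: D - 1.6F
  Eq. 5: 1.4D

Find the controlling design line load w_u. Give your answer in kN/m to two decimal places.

30.36 kN/m

Eq. 1: 1.35(15.9) + 0.2(0.5) + 0.2(5.4) = 21.47 + 0.10 + 1.08 = 22.65
Eq. 2: 1.25(15.9) + 1.6(5.4) = 19.88 + 8.64 = 28.52
Eq. 3: 1.4(15.9) + 1.5(5.4) = 22.26 + 8.10 = 30.36
Eq. 4: 1.0(15.9) - 1.6(0.5) = 15.90 - 0.80 = 15.10
Eq. 5: 1.4(15.9) = 22.26
The controlling combination is 3, giving 30.36 kN/m.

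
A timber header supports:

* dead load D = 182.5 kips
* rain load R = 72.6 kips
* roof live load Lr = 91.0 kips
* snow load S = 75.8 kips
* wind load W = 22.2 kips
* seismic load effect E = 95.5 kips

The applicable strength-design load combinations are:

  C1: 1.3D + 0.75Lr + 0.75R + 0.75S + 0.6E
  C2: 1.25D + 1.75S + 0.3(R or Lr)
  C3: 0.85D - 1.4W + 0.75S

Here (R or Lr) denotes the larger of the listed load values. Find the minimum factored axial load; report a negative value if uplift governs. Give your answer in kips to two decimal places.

(R or Lr) → Lr = 91.0 kips.
C1: 1.3(182.5) + 0.75(91.0) + 0.75(72.6) + 0.75(75.8) + 0.6(95.5) = 474.10
C2: 1.25(182.5) + 1.75(75.8) + 0.3(91.0) = 388.08
C3: 0.85(182.5) - 1.4(22.2) + 0.75(75.8) = 180.90
Combination 3 gives the minimum: 180.90 kips.

180.90 kips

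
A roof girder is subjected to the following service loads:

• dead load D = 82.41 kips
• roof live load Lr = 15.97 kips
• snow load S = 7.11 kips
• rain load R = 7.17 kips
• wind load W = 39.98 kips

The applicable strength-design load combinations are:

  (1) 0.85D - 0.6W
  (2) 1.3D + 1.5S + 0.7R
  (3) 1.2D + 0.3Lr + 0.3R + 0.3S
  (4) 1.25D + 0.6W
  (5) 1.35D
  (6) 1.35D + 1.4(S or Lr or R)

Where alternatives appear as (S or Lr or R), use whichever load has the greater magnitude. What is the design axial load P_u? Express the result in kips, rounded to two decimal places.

133.61 kips

(S or Lr or R) → Lr = 15.97 kips.
(1) 0.85(82.41) - 0.6(39.98) = 70.05 - 23.99 = 46.06
(2) 1.3(82.41) + 1.5(7.11) + 0.7(7.17) = 107.13 + 10.67 + 5.02 = 122.82
(3) 1.2(82.41) + 0.3(15.97) + 0.3(7.17) + 0.3(7.11) = 107.97
(4) 1.25(82.41) + 0.6(39.98) = 103.01 + 23.99 = 127.00
(5) 1.35(82.41) = 111.25
(6) 1.35(82.41) + 1.4(15.97) = 111.25 + 22.36 = 133.61
The controlling combination is 6, giving 133.61 kips.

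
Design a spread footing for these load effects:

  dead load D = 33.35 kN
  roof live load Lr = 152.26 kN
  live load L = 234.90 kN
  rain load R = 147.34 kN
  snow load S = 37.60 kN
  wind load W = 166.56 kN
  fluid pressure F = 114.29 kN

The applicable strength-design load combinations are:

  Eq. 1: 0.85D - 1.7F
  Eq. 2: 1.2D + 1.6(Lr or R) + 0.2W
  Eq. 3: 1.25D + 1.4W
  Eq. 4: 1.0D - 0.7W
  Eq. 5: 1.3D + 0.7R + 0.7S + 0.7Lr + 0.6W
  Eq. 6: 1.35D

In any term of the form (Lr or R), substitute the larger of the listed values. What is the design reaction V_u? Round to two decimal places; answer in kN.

379.33 kN

(Lr or R) → Lr = 152.26 kN.
Eq. 1: 0.85(33.35) - 1.7(114.29) = -165.95
Eq. 2: 1.2(33.35) + 1.6(152.26) + 0.2(166.56) = 40.02 + 243.62 + 33.31 = 316.95
Eq. 3: 1.25(33.35) + 1.4(166.56) = 41.69 + 233.18 = 274.87
Eq. 4: 1.0(33.35) - 0.7(166.56) = 33.35 - 116.59 = -83.24
Eq. 5: 1.3(33.35) + 0.7(147.34) + 0.7(37.60) + 0.7(152.26) + 0.6(166.56) = 379.33
Eq. 6: 1.35(33.35) = 45.02
Combination 5 governs: V_u = 379.33 kN.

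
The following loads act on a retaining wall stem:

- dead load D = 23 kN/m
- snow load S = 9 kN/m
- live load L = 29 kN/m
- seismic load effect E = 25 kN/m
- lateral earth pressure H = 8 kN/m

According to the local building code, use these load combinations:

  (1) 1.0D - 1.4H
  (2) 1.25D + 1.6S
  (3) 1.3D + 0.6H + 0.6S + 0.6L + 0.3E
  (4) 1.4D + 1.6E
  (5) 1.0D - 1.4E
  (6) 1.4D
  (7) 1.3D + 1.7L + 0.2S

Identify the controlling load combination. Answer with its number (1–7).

Combination 7

(1) 1.0(23) - 1.4(8) = 23.00 - 11.20 = 11.80
(2) 1.25(23) + 1.6(9) = 28.75 + 14.40 = 43.15
(3) 1.3(23) + 0.6(8) + 0.6(9) + 0.6(29) + 0.3(25) = 29.90 + 4.80 + 5.40 + 17.40 + 7.50 = 65.00
(4) 1.4(23) + 1.6(25) = 32.20 + 40.00 = 72.20
(5) 1.0(23) - 1.4(25) = 23.00 - 35.00 = -12.00
(6) 1.4(23) = 32.20
(7) 1.3(23) + 1.7(29) + 0.2(9) = 29.90 + 49.30 + 1.80 = 81.00
The largest value is 81.00 kN/m from combination 7.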